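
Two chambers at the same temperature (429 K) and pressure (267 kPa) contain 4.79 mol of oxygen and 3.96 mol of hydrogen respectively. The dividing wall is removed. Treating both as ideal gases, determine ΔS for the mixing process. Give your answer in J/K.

Mole fractions: x_A = 4.79/8.75 = 0.547, x_B = 0.453.
ΔS_mix = −R(n_A ln x_A + n_B ln x_B) = −8.314 × (4.79 ln 0.547 + 3.96 ln 0.453) = 50.1 J/K.

ΔS_mix = 50.1 J/K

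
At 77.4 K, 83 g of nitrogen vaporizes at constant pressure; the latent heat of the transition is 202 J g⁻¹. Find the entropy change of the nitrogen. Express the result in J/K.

Heat absorbed by the substance: Q = mL = 83 × 202 = 16766 J.
At constant T, ΔS = Q_rev/T = 16766 / 77.4 = 217 J/K.

ΔS = 217 J/K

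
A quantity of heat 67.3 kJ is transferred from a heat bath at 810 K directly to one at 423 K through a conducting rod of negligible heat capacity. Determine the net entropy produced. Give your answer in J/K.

ΔS_total = 76 J/K

ΔS_hot = −Q/T_H = −67300/810 = -83.09 J/K and ΔS_cold = +Q/T_C = 67300/423 = 159.1 J/K.
ΔS_total = -83.09 + 159.1 = 76 J/K, positive as the second law requires.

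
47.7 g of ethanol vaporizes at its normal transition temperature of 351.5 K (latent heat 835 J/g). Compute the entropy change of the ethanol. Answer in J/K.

ΔS = 113 J/K

Heat absorbed by the substance: Q = mL = 47.7 × 835 = 39829.5 J.
At constant T, ΔS = Q_rev/T = 39829.5 / 351.5 = 113 J/K.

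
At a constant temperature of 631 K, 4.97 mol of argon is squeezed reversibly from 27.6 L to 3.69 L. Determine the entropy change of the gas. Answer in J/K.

ΔS_gas = -83.1 J/K

For an isothermal ideal gas ΔS_gas = nR ln(V₂/V₁) = 4.97 × 8.314 × ln(3.69/27.6) = -83.1 J/K.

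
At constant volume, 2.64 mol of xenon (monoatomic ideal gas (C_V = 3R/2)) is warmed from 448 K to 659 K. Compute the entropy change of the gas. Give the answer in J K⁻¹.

At constant volume, ΔS = nC_V ln(T₂/T₁) with C_V = 3R/2 = 12.47 J mol⁻¹ K⁻¹.
ΔS = 2.64 × 12.47 × ln(659/448) = 12.7 J/K.

ΔS = 12.7 J/K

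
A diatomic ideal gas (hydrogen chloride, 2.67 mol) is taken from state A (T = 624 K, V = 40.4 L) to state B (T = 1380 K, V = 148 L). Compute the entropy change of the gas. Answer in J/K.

ΔS = 72.9 J/K

Entropy is a state function: ΔS = nC_V ln(T₂/T₁) + nR ln(V₂/V₁), with C_V = 5R/2 = 20.79 J mol⁻¹ K⁻¹ for a diatomic ideal gas.
ΔS = 2.67 × [20.79 × ln(1380/624) + 8.314 × ln(148/40.4)] = 72.9 J/K.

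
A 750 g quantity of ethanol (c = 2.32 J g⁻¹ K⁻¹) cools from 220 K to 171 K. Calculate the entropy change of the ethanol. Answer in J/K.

ΔS = -438 J/K

ΔS = ∫dQ_rev/T = m c ln(T₂/T₁) = 750 × 2.32 × ln(171/220) = -438 J/K.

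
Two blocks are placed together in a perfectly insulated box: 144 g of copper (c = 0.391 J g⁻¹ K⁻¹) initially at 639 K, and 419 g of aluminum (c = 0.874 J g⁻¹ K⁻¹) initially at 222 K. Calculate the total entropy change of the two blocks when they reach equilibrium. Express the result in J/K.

Energy balance: T_f = (m₁c₁T₁ + m₂c₂T₂)/(m₁c₁ + m₂c₂) = 277.57 K.
ΔS₁ = m₁c₁ ln(T_f/T₁) = 56.304 × ln(277.57/639) = -46.95 J/K.
ΔS₂ = m₂c₂ ln(T_f/T₂) = 366.206 × ln(277.57/222) = 81.81 J/K.
ΔS_total = -46.95 + 81.81 = 34.9 J/K.

ΔS_total = 34.9 J/K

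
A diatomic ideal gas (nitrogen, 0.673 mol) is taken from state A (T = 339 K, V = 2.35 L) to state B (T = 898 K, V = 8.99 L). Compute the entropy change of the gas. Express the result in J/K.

Entropy is a state function: ΔS = nC_V ln(T₂/T₁) + nR ln(V₂/V₁), with C_V = 5R/2 = 20.79 J mol⁻¹ K⁻¹ for a diatomic ideal gas.
ΔS = 0.673 × [20.79 × ln(898/339) + 8.314 × ln(8.99/2.35)] = 21.1 J/K.

ΔS = 21.1 J/K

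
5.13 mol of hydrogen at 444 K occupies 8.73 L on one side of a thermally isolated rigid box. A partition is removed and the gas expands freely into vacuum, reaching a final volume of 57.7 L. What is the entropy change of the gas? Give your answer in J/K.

ΔS_gas = 80.5 J/K

No heat is exchanged and no work is done, so the ideal-gas temperature stays constant.
Entropy is a state function; using a reversible isothermal path, ΔS_gas = nR ln(V₂/V₁) = 5.13 × 8.314 × ln(57.7/8.73) = 80.5 J/K.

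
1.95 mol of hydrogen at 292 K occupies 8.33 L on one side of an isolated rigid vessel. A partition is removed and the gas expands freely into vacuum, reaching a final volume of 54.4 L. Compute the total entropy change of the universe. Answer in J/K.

No heat is exchanged and no work is done, so the ideal-gas temperature stays constant.
Entropy is a state function; using a reversible isothermal path, ΔS_gas = nR ln(V₂/V₁) = 1.95 × 8.314 × ln(54.4/8.33) = 30.4 J/K.
The insulated surroundings exchange no heat, so ΔS_surr = 0 and ΔS_universe = ΔS_gas.

ΔS_universe = 30.4 J/K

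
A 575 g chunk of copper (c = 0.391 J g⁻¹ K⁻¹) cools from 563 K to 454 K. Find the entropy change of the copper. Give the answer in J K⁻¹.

ΔS = ∫dQ_rev/T = m c ln(T₂/T₁) = 575 × 0.391 × ln(454/563) = -48.4 J/K.

ΔS = -48.4 J/K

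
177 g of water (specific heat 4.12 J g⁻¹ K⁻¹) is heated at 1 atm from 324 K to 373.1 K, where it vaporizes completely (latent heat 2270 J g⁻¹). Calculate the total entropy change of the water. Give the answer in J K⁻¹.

ΔS = 1180 J/K

Warming step: ΔS₁ = m c ln(T_tr/T_i) = 177 × 4.12 × ln(373.1/324) = 102.9 J/K.
Phase change: ΔS₂ = +mL/T_tr = 177 × 2270 / 373.1 = 1077 J/K.
ΔS_total = (102.9) + (1077) = 1180 J/K.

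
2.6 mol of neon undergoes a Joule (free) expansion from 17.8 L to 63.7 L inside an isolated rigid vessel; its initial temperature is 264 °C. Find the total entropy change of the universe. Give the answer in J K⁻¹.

ΔS_universe = 27.6 J/K

For an ideal gas in free expansion Q = 0 and W = 0, so T is unchanged.
Entropy is a state function; using a reversible isothermal path, ΔS_gas = nR ln(V₂/V₁) = 2.6 × 8.314 × ln(63.7/17.8) = 27.6 J/K.
The insulated surroundings exchange no heat, so ΔS_surr = 0 and ΔS_universe = ΔS_gas.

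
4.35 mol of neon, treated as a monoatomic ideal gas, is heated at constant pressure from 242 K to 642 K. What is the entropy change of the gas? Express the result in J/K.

ΔS = 88.2 J/K

At constant pressure, ΔS = nC_p ln(T₂/T₁) with C_p = 5R/2 = 20.79 J mol⁻¹ K⁻¹.
ΔS = 4.35 × 20.79 × ln(642/242) = 88.2 J/K.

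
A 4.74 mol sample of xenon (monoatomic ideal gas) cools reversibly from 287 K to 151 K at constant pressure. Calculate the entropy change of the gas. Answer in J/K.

At constant pressure, ΔS = nC_p ln(T₂/T₁) with C_p = 5R/2 = 20.79 J mol⁻¹ K⁻¹.
ΔS = 4.74 × 20.79 × ln(151/287) = -63.3 J/K.

ΔS = -63.3 J/K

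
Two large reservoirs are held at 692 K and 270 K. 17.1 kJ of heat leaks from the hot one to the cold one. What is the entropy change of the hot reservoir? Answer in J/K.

ΔS_hot = -24.7 J/K

The hot reservoir loses heat Q, so ΔS_hot = −Q/T_H = −17100/692 = -24.7 J/K.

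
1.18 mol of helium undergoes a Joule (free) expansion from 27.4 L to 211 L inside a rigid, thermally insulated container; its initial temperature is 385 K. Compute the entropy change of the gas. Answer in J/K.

ΔS_gas = 20 J/K

No heat is exchanged and no work is done, so the ideal-gas temperature stays constant.
Entropy is a state function; using a reversible isothermal path, ΔS_gas = nR ln(V₂/V₁) = 1.18 × 8.314 × ln(211/27.4) = 20 J/K.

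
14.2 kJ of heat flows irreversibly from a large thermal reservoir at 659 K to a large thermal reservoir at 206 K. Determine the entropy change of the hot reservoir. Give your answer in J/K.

The hot reservoir loses heat Q, so ΔS_hot = −Q/T_H = −14200/659 = -21.5 J/K.

ΔS_hot = -21.5 J/K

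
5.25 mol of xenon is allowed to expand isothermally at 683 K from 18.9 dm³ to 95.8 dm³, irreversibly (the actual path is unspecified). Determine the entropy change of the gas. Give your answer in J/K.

ΔS_gas = 70.8 J/K

Entropy is a state function, so ΔS_gas depends only on the end states.
For an isothermal ideal gas ΔS_gas = nR ln(V₂/V₁) = 5.25 × 8.314 × ln(95.8/18.9) = 70.8 J/K.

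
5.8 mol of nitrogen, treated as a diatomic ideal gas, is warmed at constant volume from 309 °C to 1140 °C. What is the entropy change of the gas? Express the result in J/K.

In kelvin: T₁ = 582.15 K, T₂ = 1413.15 K. At constant volume, ΔS = nC_V ln(T₂/T₁) with C_V = 5R/2 = 20.79 J mol⁻¹ K⁻¹.
ΔS = 5.8 × 20.79 × ln(1413.15/582.15) = 107 J/K.

ΔS = 107 J/K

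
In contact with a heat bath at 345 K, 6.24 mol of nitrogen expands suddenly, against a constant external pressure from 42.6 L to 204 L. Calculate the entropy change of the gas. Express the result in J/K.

ΔS_gas = 81.3 J/K

Entropy is a state function, so ΔS_gas depends only on the end states.
For an isothermal ideal gas ΔS_gas = nR ln(V₂/V₁) = 6.24 × 8.314 × ln(204/42.6) = 81.3 J/K.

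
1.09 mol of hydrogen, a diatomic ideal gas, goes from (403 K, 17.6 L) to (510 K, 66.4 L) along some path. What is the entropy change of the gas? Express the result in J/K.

Entropy is a state function: ΔS = nC_V ln(T₂/T₁) + nR ln(V₂/V₁), with C_V = 5R/2 = 20.79 J mol⁻¹ K⁻¹ for a diatomic ideal gas.
ΔS = 1.09 × [20.79 × ln(510/403) + 8.314 × ln(66.4/17.6)] = 17.4 J/K.

ΔS = 17.4 J/K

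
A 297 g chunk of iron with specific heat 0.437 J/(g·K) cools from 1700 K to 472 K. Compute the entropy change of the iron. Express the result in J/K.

ΔS = -166 J/K

ΔS = ∫dQ_rev/T = m c ln(T₂/T₁) = 297 × 0.437 × ln(472/1700) = -166 J/K.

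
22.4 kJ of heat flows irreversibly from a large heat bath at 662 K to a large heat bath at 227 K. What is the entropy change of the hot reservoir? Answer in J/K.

The hot reservoir loses heat Q, so ΔS_hot = −Q/T_H = −22400/662 = -33.8 J/K.

ΔS_hot = -33.8 J/K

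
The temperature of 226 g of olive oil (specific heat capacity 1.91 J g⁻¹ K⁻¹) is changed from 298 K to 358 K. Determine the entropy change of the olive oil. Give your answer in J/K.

ΔS = ∫dQ_rev/T = m c ln(T₂/T₁) = 226 × 1.91 × ln(358/298) = 79.2 J/K.

ΔS = 79.2 J/K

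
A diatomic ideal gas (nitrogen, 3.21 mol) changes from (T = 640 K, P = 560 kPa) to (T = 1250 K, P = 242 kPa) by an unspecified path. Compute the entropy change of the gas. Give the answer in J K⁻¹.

ΔS = nC_p ln(T₂/T₁) − nR ln(P₂/P₁), with C_p = 7R/2 = 29.1 J mol⁻¹ K⁻¹ for a diatomic ideal gas.
ΔS = 3.21 × [29.1 × ln(1250/640) − 8.314 × ln(242/560)] = 84.9 J/K.

ΔS = 84.9 J/K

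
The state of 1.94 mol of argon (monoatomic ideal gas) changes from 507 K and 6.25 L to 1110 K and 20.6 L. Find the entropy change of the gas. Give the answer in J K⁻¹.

Entropy is a state function: ΔS = nC_V ln(T₂/T₁) + nR ln(V₂/V₁), with C_V = 3R/2 = 12.47 J mol⁻¹ K⁻¹ for a monoatomic ideal gas.
ΔS = 1.94 × [12.47 × ln(1110/507) + 8.314 × ln(20.6/6.25)] = 38.2 J/K.

ΔS = 38.2 J/K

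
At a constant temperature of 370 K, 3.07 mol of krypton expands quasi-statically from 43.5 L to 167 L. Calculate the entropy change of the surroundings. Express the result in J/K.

ΔS_surr = -34.3 J/K

For an isothermal ideal gas ΔS_gas = nR ln(V₂/V₁) = 3.07 × 8.314 × ln(167/43.5) = 34.3 J/K.
The process is reversible, so ΔS_surr = −ΔS_gas = -34.3 J/K and ΔS_universe = 0.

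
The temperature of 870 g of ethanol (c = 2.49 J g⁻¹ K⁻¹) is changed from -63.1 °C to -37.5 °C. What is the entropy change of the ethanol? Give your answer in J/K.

In kelvin: T₁ = 210.05 K, T₂ = 235.65 K. ΔS = ∫dQ_rev/T = m c ln(T₂/T₁) = 870 × 2.49 × ln(235.65/210.05) = 249 J/K.

ΔS = 249 J/K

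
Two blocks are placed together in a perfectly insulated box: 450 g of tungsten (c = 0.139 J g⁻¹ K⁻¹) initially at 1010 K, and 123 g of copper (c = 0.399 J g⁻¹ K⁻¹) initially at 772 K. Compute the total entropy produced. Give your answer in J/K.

ΔS_total = 0.979 J/K

Energy balance: T_f = (m₁c₁T₁ + m₂c₂T₂)/(m₁c₁ + m₂c₂) = 905.36 K.
ΔS₁ = m₁c₁ ln(T_f/T₁) = 62.55 × ln(905.36/1010) = -6.841 J/K.
ΔS₂ = m₂c₂ ln(T_f/T₂) = 49.077 × ln(905.36/772) = 7.82 J/K.
ΔS_total = -6.841 + 7.82 = 0.979 J/K.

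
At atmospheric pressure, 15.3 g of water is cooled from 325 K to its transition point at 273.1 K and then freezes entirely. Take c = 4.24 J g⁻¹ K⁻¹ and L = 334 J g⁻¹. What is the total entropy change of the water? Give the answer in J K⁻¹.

Cooling step: ΔS₁ = m c ln(T_tr/T_i) = 15.3 × 4.24 × ln(273.1/325) = -11.29 J/K.
Phase change: ΔS₂ = −mL/T_tr = −15.3 × 334 / 273.1 = -18.71 J/K.
ΔS_total = (-11.29) + (-18.71) = -30 J/K.

ΔS = -30 J/K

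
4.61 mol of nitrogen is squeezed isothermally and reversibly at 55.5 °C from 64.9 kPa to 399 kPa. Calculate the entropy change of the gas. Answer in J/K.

ΔS_gas = -69.6 J/K

For an isothermal ideal gas ΔS_gas = nR ln(P₁/P₂) = 4.61 × 8.314 × ln(64.9/399) = -69.6 J/K.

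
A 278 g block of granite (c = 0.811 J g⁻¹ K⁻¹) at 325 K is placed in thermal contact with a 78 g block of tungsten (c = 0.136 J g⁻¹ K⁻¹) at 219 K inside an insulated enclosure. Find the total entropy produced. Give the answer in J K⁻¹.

Energy balance: T_f = (m₁c₁T₁ + m₂c₂T₂)/(m₁c₁ + m₂c₂) = 320.24 K.
ΔS₁ = m₁c₁ ln(T_f/T₁) = 225.458 × ln(320.24/325) = -3.329 J/K.
ΔS₂ = m₂c₂ ln(T_f/T₂) = 10.608 × ln(320.24/219) = 4.031 J/K.
ΔS_total = -3.329 + 4.031 = 0.702 J/K.

ΔS_total = 0.702 J/K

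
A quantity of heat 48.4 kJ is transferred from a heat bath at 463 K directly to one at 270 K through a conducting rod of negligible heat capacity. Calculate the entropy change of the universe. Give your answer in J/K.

ΔS_hot = −Q/T_H = −48400/463 = -104.54 J/K and ΔS_cold = +Q/T_C = 48400/270 = 179.26 J/K.
ΔS_total = -104.54 + 179.26 = 74.7 J/K, positive as the second law requires.

ΔS_total = 74.7 J/K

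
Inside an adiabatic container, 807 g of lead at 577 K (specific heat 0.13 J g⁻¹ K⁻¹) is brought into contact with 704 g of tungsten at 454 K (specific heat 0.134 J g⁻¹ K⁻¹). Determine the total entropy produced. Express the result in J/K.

ΔS_total = 1.42 J/K

Energy balance: T_f = (m₁c₁T₁ + m₂c₂T₂)/(m₁c₁ + m₂c₂) = 518.76 K.
ΔS₁ = m₁c₁ ln(T_f/T₁) = 104.91 × ln(518.76/577) = -11.16 J/K.
ΔS₂ = m₂c₂ ln(T_f/T₂) = 94.336 × ln(518.76/454) = 12.58 J/K.
ΔS_total = -11.16 + 12.58 = 1.42 J/K.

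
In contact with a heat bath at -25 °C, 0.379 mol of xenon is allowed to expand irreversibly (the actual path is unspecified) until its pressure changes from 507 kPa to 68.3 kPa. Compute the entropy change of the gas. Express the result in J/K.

ΔS_gas = 6.32 J/K

Entropy is a state function, so ΔS_gas depends only on the end states.
For an isothermal ideal gas ΔS_gas = nR ln(P₁/P₂) = 0.379 × 8.314 × ln(507/68.3) = 6.32 J/K.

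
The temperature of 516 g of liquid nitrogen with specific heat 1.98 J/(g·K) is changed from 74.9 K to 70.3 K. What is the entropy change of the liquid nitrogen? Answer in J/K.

ΔS = -64.8 J/K

ΔS = ∫dQ_rev/T = m c ln(T₂/T₁) = 516 × 1.98 × ln(70.3/74.9) = -64.8 J/K.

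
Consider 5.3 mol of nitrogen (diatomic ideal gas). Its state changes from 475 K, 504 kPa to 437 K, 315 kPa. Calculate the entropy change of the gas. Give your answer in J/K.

ΔS = 7.85 J/K

ΔS = nC_p ln(T₂/T₁) − nR ln(P₂/P₁), with C_p = 7R/2 = 29.1 J mol⁻¹ K⁻¹ for a diatomic ideal gas.
ΔS = 5.3 × [29.1 × ln(437/475) − 8.314 × ln(315/504)] = 7.85 J/K.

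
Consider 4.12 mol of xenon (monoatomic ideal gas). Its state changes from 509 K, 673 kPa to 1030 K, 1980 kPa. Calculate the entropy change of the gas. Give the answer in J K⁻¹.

ΔS = nC_p ln(T₂/T₁) − nR ln(P₂/P₁), with C_p = 5R/2 = 20.79 J mol⁻¹ K⁻¹ for a monoatomic ideal gas.
ΔS = 4.12 × [20.79 × ln(1030/509) − 8.314 × ln(1980/673)] = 23.4 J/K.

ΔS = 23.4 J/K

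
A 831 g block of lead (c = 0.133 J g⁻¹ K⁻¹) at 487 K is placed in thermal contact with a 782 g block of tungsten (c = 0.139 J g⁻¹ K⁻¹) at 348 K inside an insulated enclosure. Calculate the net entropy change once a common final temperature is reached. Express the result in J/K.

ΔS_total = 3.08 J/K

Energy balance: T_f = (m₁c₁T₁ + m₂c₂T₂)/(m₁c₁ + m₂c₂) = 418.08 K.
ΔS₁ = m₁c₁ ln(T_f/T₁) = 110.523 × ln(418.08/487) = -16.865 J/K.
ΔS₂ = m₂c₂ ln(T_f/T₂) = 108.698 × ln(418.08/348) = 19.942 J/K.
ΔS_total = -16.865 + 19.942 = 3.08 J/K.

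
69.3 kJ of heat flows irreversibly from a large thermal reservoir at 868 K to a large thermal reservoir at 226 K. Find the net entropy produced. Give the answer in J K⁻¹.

ΔS_total = 227 J/K

ΔS_hot = −Q/T_H = −69300/868 = -79.84 J/K and ΔS_cold = +Q/T_C = 69300/226 = 306.6 J/K.
ΔS_total = -79.84 + 306.6 = 227 J/K, positive as the second law requires.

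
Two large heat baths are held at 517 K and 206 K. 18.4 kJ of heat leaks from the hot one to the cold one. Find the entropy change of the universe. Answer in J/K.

ΔS_total = 53.7 J/K

ΔS_hot = −Q/T_H = −18400/517 = -35.59 J/K and ΔS_cold = +Q/T_C = 18400/206 = 89.32 J/K.
ΔS_total = -35.59 + 89.32 = 53.7 J/K, positive as the second law requires.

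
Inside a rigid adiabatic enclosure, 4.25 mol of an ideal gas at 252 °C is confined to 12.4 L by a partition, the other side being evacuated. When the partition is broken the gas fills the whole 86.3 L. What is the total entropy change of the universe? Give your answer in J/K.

ΔS_universe = 68.6 J/K

No heat is exchanged and no work is done, so the ideal-gas temperature stays constant.
Entropy is a state function; using a reversible isothermal path, ΔS_gas = nR ln(V₂/V₁) = 4.25 × 8.314 × ln(86.3/12.4) = 68.6 J/K.
The insulated surroundings exchange no heat, so ΔS_surr = 0 and ΔS_universe = ΔS_gas.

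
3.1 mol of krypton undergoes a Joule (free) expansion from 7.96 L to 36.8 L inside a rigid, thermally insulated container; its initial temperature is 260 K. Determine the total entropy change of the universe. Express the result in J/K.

For an ideal gas in free expansion Q = 0 and W = 0, so T is unchanged.
Entropy is a state function; using a reversible isothermal path, ΔS_gas = nR ln(V₂/V₁) = 3.1 × 8.314 × ln(36.8/7.96) = 39.5 J/K.
The insulated surroundings exchange no heat, so ΔS_surr = 0 and ΔS_universe = ΔS_gas.

ΔS_universe = 39.5 J/K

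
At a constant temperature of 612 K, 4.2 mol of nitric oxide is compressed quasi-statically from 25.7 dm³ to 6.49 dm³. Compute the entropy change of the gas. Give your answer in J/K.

For an isothermal ideal gas ΔS_gas = nR ln(V₂/V₁) = 4.2 × 8.314 × ln(6.49/25.7) = -48.1 J/K.

ΔS_gas = -48.1 J/K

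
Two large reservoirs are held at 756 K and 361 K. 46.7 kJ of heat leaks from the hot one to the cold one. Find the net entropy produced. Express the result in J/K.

ΔS_total = 67.6 J/K

ΔS_hot = −Q/T_H = −46700/756 = -61.77 J/K and ΔS_cold = +Q/T_C = 46700/361 = 129.4 J/K.
ΔS_total = -61.77 + 129.4 = 67.6 J/K, positive as the second law requires.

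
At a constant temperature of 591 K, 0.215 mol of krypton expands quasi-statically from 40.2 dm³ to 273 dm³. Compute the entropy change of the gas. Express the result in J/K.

ΔS_gas = 3.42 J/K

For an isothermal ideal gas ΔS_gas = nR ln(V₂/V₁) = 0.215 × 8.314 × ln(273/40.2) = 3.42 J/K.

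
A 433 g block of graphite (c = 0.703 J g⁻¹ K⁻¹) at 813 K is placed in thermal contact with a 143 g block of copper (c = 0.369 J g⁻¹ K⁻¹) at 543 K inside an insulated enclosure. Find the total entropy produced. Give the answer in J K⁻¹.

Energy balance: T_f = (m₁c₁T₁ + m₂c₂T₂)/(m₁c₁ + m₂c₂) = 773.11 K.
ΔS₁ = m₁c₁ ln(T_f/T₁) = 304.399 × ln(773.11/813) = -15.31 J/K.
ΔS₂ = m₂c₂ ln(T_f/T₂) = 52.767 × ln(773.11/543) = 18.64 J/K.
ΔS_total = -15.31 + 18.64 = 3.33 J/K.

ΔS_total = 3.33 J/K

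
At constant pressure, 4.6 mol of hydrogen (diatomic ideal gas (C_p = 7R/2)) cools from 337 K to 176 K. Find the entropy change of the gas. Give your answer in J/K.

ΔS = -87 J/K

At constant pressure, ΔS = nC_p ln(T₂/T₁) with C_p = 7R/2 = 29.1 J mol⁻¹ K⁻¹.
ΔS = 4.6 × 29.1 × ln(176/337) = -87 J/K.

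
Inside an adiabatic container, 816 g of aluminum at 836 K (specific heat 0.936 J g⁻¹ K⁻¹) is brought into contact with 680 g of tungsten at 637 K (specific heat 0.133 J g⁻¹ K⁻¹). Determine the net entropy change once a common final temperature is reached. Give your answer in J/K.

ΔS_total = 2.78 J/K

Energy balance: T_f = (m₁c₁T₁ + m₂c₂T₂)/(m₁c₁ + m₂c₂) = 814.93 K.
ΔS₁ = m₁c₁ ln(T_f/T₁) = 763.776 × ln(814.93/836) = -19.5 J/K.
ΔS₂ = m₂c₂ ln(T_f/T₂) = 90.44 × ln(814.93/637) = 22.28 J/K.
ΔS_total = -19.5 + 22.28 = 2.78 J/K.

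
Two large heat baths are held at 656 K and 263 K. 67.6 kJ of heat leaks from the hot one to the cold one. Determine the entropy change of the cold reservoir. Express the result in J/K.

The cold reservoir gains heat Q, so ΔS_cold = +Q/T_C = 67600/263 = 257 J/K.

ΔS_cold = 257 J/K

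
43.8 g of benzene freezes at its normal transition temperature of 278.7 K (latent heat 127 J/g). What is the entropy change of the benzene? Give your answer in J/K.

Heat released by the substance: Q = −mL = −43.8 × 127 = −5562.6 J.
At constant T, ΔS = Q_rev/T = −5562.6 / 278.7 = -20 J/K.

ΔS = -20 J/K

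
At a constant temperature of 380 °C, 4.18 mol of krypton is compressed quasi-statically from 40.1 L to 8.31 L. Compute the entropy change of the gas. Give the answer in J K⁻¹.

For an isothermal ideal gas ΔS_gas = nR ln(V₂/V₁) = 4.18 × 8.314 × ln(8.31/40.1) = -54.7 J/K.

ΔS_gas = -54.7 J/K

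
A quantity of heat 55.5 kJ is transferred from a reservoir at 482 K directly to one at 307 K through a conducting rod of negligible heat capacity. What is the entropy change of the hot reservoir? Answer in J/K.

ΔS_hot = -115 J/K

The hot reservoir loses heat Q, so ΔS_hot = −Q/T_H = −55500/482 = -115 J/K.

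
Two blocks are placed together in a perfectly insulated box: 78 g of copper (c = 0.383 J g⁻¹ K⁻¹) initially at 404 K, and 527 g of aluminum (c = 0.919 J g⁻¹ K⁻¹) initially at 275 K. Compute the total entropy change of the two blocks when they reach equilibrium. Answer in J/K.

Energy balance: T_f = (m₁c₁T₁ + m₂c₂T₂)/(m₁c₁ + m₂c₂) = 282.49 K.
ΔS₁ = m₁c₁ ln(T_f/T₁) = 29.874 × ln(282.49/404) = -10.6876 J/K.
ΔS₂ = m₂c₂ ln(T_f/T₂) = 484.313 × ln(282.49/275) = 13.0228 J/K.
ΔS_total = -10.6876 + 13.0228 = 2.34 J/K.

ΔS_total = 2.34 J/K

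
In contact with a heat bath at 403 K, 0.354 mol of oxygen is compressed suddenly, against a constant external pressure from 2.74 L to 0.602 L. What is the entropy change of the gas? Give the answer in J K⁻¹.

ΔS_gas = -4.46 J/K

Entropy is a state function, so ΔS_gas depends only on the end states.
For an isothermal ideal gas ΔS_gas = nR ln(V₂/V₁) = 0.354 × 8.314 × ln(0.602/2.74) = -4.46 J/K.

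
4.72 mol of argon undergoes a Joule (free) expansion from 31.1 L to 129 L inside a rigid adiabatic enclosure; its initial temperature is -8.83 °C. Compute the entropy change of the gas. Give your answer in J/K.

No heat is exchanged and no work is done, so the ideal-gas temperature stays constant.
Entropy is a state function; using a reversible isothermal path, ΔS_gas = nR ln(V₂/V₁) = 4.72 × 8.314 × ln(129/31.1) = 55.8 J/K.

ΔS_gas = 55.8 J/K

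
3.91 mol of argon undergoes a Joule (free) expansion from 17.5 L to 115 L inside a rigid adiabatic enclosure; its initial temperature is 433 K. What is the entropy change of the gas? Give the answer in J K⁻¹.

ΔS_gas = 61.2 J/K

No heat is exchanged and no work is done, so the ideal-gas temperature stays constant.
Entropy is a state function; using a reversible isothermal path, ΔS_gas = nR ln(V₂/V₁) = 3.91 × 8.314 × ln(115/17.5) = 61.2 J/K.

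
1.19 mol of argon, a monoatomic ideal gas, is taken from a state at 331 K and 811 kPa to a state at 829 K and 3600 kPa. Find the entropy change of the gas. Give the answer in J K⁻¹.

ΔS = 7.96 J/K

ΔS = nC_p ln(T₂/T₁) − nR ln(P₂/P₁), with C_p = 5R/2 = 20.79 J mol⁻¹ K⁻¹ for a monoatomic ideal gas.
ΔS = 1.19 × [20.79 × ln(829/331) − 8.314 × ln(3600/811)] = 7.96 J/K.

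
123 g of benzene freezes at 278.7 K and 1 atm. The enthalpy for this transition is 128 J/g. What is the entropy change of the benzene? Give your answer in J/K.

Heat released by the substance: Q = −mL = −123 × 128 = −15744 J.
At constant T, ΔS = Q_rev/T = −15744 / 278.7 = -56.5 J/K.

ΔS = -56.5 J/K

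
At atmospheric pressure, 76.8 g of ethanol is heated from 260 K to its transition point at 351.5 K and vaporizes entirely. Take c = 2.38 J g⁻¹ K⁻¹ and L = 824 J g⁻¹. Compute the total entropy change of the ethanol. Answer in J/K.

Warming step: ΔS₁ = m c ln(T_tr/T_i) = 76.8 × 2.38 × ln(351.5/260) = 55.11 J/K.
Phase change: ΔS₂ = +mL/T_tr = 76.8 × 824 / 351.5 = 180 J/K.
ΔS_total = (55.11) + (180) = 235 J/K.

ΔS = 235 J/K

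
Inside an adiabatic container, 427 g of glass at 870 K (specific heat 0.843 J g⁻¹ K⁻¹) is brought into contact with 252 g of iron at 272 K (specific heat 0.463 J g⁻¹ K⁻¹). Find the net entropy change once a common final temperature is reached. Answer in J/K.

Energy balance: T_f = (m₁c₁T₁ + m₂c₂T₂)/(m₁c₁ + m₂c₂) = 723.62 K.
ΔS₁ = m₁c₁ ln(T_f/T₁) = 359.961 × ln(723.62/870) = -66.317 J/K.
ΔS₂ = m₂c₂ ln(T_f/T₂) = 116.676 × ln(723.62/272) = 114.16 J/K.
ΔS_total = -66.317 + 114.16 = 47.8 J/K.

ΔS_total = 47.8 J/K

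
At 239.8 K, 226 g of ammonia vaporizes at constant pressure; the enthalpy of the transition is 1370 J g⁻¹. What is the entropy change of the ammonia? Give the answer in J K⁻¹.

ΔS = 1290 J/K

Heat absorbed by the substance: Q = mL = 226 × 1370 = 309620 J.
At constant T, ΔS = Q_rev/T = 309620 / 239.8 = 1290 J/K.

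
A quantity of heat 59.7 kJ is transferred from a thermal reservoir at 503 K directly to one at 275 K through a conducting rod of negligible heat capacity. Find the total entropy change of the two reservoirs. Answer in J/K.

ΔS_hot = −Q/T_H = −59700/503 = -118.7 J/K and ΔS_cold = +Q/T_C = 59700/275 = 217.1 J/K.
ΔS_total = -118.7 + 217.1 = 98.4 J/K, positive as the second law requires.

ΔS_total = 98.4 J/K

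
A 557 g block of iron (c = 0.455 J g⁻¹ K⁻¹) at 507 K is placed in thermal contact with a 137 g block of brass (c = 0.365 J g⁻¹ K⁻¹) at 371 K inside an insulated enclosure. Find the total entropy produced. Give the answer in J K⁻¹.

Energy balance: T_f = (m₁c₁T₁ + m₂c₂T₂)/(m₁c₁ + m₂c₂) = 484.59 K.
ΔS₁ = m₁c₁ ln(T_f/T₁) = 253.435 × ln(484.59/507) = -11.46 J/K.
ΔS₂ = m₂c₂ ln(T_f/T₂) = 50.005 × ln(484.59/371) = 13.36 J/K.
ΔS_total = -11.46 + 13.36 = 1.9 J/K.

ΔS_total = 1.9 J/K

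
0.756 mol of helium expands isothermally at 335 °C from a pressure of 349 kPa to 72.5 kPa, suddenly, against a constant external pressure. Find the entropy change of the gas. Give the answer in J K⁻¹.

ΔS_gas = 9.88 J/K

Entropy is a state function, so ΔS_gas depends only on the end states.
For an isothermal ideal gas ΔS_gas = nR ln(P₁/P₂) = 0.756 × 8.314 × ln(349/72.5) = 9.88 J/K.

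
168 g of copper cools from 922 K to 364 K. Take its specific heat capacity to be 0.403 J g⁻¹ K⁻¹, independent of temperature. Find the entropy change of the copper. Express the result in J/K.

ΔS = -62.9 J/K

ΔS = ∫dQ_rev/T = m c ln(T₂/T₁) = 168 × 0.403 × ln(364/922) = -62.9 J/K.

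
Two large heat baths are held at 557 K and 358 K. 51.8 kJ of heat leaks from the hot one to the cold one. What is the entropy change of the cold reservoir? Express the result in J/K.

ΔS_cold = 145 J/K

The cold reservoir gains heat Q, so ΔS_cold = +Q/T_C = 51800/358 = 145 J/K.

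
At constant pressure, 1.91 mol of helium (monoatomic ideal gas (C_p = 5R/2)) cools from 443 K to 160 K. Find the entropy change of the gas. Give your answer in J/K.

ΔS = -40.4 J/K

At constant pressure, ΔS = nC_p ln(T₂/T₁) with C_p = 5R/2 = 20.79 J mol⁻¹ K⁻¹.
ΔS = 1.91 × 20.79 × ln(160/443) = -40.4 J/K.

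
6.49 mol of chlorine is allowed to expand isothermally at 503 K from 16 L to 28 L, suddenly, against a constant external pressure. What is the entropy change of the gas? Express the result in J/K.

Entropy is a state function, so ΔS_gas depends only on the end states.
For an isothermal ideal gas ΔS_gas = nR ln(V₂/V₁) = 6.49 × 8.314 × ln(28/16) = 30.2 J/K.

ΔS_gas = 30.2 J/K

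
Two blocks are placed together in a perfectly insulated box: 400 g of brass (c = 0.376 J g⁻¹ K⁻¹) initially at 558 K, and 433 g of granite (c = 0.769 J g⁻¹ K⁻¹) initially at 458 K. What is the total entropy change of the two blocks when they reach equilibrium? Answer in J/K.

ΔS_total = 2.07 J/K

Energy balance: T_f = (m₁c₁T₁ + m₂c₂T₂)/(m₁c₁ + m₂c₂) = 489.11 K.
ΔS₁ = m₁c₁ ln(T_f/T₁) = 150.4 × ln(489.11/558) = -19.82 J/K.
ΔS₂ = m₂c₂ ln(T_f/T₂) = 332.977 × ln(489.11/458) = 21.89 J/K.
ΔS_total = -19.82 + 21.89 = 2.07 J/K.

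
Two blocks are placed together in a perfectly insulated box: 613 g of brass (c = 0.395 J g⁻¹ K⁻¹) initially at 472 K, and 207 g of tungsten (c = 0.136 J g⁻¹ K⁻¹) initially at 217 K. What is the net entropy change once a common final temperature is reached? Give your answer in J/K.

ΔS_total = 6.22 J/K

Energy balance: T_f = (m₁c₁T₁ + m₂c₂T₂)/(m₁c₁ + m₂c₂) = 445.44 K.
ΔS₁ = m₁c₁ ln(T_f/T₁) = 242.135 × ln(445.44/472) = -14.023 J/K.
ΔS₂ = m₂c₂ ln(T_f/T₂) = 28.152 × ln(445.44/217) = 20.246 J/K.
ΔS_total = -14.023 + 20.246 = 6.22 J/K.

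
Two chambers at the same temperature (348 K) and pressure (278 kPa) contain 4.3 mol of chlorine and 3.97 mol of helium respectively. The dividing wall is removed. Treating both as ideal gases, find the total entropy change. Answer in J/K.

ΔS_mix = 47.6 J/K

Mole fractions: x_A = 4.3/8.27 = 0.52, x_B = 0.48.
ΔS_mix = −R(n_A ln x_A + n_B ln x_B) = −8.314 × (4.3 ln 0.52 + 3.97 ln 0.48) = 47.6 J/K.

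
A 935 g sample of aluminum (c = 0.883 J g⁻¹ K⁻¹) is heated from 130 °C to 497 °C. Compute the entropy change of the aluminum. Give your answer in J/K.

ΔS = 534 J/K

In kelvin: T₁ = 403.15 K, T₂ = 770.15 K. ΔS = ∫dQ_rev/T = m c ln(T₂/T₁) = 935 × 0.883 × ln(770.15/403.15) = 534 J/K.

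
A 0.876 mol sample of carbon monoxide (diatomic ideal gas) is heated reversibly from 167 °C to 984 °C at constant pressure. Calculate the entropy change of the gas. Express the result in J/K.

ΔS = 26.8 J/K

In kelvin: T₁ = 440.15 K, T₂ = 1257.15 K. At constant pressure, ΔS = nC_p ln(T₂/T₁) with C_p = 7R/2 = 29.1 J mol⁻¹ K⁻¹.
ΔS = 0.876 × 29.1 × ln(1257.15/440.15) = 26.8 J/K.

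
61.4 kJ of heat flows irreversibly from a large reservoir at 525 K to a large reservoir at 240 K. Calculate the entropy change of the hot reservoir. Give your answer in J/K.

ΔS_hot = -117 J/K

The hot reservoir loses heat Q, so ΔS_hot = −Q/T_H = −61400/525 = -117 J/K.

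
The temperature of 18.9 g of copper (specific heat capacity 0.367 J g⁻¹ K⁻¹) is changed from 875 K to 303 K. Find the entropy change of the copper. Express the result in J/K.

ΔS = ∫dQ_rev/T = m c ln(T₂/T₁) = 18.9 × 0.367 × ln(303/875) = -7.36 J/K.

ΔS = -7.36 J/K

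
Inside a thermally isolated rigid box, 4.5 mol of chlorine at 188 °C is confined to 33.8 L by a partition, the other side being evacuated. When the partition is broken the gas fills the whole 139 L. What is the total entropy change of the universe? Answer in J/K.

ΔS_universe = 52.9 J/K

For an ideal gas in free expansion Q = 0 and W = 0, so T is unchanged.
Entropy is a state function; using a reversible isothermal path, ΔS_gas = nR ln(V₂/V₁) = 4.5 × 8.314 × ln(139/33.8) = 52.9 J/K.
The insulated surroundings exchange no heat, so ΔS_surr = 0 and ΔS_universe = ΔS_gas.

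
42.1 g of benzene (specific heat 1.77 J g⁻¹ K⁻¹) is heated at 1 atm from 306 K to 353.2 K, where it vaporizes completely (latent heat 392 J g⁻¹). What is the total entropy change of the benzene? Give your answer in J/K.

ΔS = 57.4 J/K

Warming step: ΔS₁ = m c ln(T_tr/T_i) = 42.1 × 1.77 × ln(353.2/306) = 10.69 J/K.
Phase change: ΔS₂ = +mL/T_tr = 42.1 × 392 / 353.2 = 46.72 J/K.
ΔS_total = (10.69) + (46.72) = 57.4 J/K.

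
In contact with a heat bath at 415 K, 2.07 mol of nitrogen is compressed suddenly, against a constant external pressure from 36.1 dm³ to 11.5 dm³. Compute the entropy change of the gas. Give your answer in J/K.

ΔS_gas = -19.7 J/K

Entropy is a state function, so ΔS_gas depends only on the end states.
For an isothermal ideal gas ΔS_gas = nR ln(V₂/V₁) = 2.07 × 8.314 × ln(11.5/36.1) = -19.7 J/K.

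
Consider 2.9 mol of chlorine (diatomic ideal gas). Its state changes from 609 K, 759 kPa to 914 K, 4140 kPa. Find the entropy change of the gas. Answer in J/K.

ΔS = nC_p ln(T₂/T₁) − nR ln(P₂/P₁), with C_p = 7R/2 = 29.1 J mol⁻¹ K⁻¹ for a diatomic ideal gas.
ΔS = 2.9 × [29.1 × ln(914/609) − 8.314 × ln(4140/759)] = -6.64 J/K.

ΔS = -6.64 J/K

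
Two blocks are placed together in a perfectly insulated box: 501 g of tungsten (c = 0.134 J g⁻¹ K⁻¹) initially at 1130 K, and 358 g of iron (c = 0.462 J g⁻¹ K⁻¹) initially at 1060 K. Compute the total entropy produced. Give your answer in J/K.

ΔS_total = 0.0985 J/K

Energy balance: T_f = (m₁c₁T₁ + m₂c₂T₂)/(m₁c₁ + m₂c₂) = 1080.2 K.
ΔS₁ = m₁c₁ ln(T_f/T₁) = 67.134 × ln(1080.2/1130) = -3.0252 J/K.
ΔS₂ = m₂c₂ ln(T_f/T₂) = 165.396 × ln(1080.2/1060) = 3.1237 J/K.
ΔS_total = -3.0252 + 3.1237 = 0.0985 J/K.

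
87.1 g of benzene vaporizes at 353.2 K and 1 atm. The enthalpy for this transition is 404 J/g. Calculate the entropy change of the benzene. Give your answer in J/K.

ΔS = 99.6 J/K

Heat absorbed by the substance: Q = mL = 87.1 × 404 = 35188.4 J.
At constant T, ΔS = Q_rev/T = 35188.4 / 353.2 = 99.6 J/K.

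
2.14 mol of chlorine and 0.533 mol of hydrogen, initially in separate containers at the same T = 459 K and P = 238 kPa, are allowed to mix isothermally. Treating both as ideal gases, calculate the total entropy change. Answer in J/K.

ΔS_mix = 11.1 J/K

Mole fractions: x_A = 2.14/2.67 = 0.801, x_B = 0.199.
ΔS_mix = −R(n_A ln x_A + n_B ln x_B) = −8.314 × (2.14 ln 0.801 + 0.533 ln 0.199) = 11.1 J/K.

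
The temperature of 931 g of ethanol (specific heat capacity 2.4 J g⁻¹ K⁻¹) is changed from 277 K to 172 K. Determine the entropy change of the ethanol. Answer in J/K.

ΔS = ∫dQ_rev/T = m c ln(T₂/T₁) = 931 × 2.4 × ln(172/277) = -1060 J/K.

ΔS = -1060 J/K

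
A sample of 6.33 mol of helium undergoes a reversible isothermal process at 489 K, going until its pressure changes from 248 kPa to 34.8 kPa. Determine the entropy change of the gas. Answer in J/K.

For an isothermal ideal gas ΔS_gas = nR ln(P₁/P₂) = 6.33 × 8.314 × ln(248/34.8) = 103 J/K.

ΔS_gas = 103 J/K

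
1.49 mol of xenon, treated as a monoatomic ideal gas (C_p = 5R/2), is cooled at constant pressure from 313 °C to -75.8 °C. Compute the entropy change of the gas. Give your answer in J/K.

In kelvin: T₁ = 586.15 K, T₂ = 197.35 K. At constant pressure, ΔS = nC_p ln(T₂/T₁) with C_p = 5R/2 = 20.79 J mol⁻¹ K⁻¹.
ΔS = 1.49 × 20.79 × ln(197.35/586.15) = -33.7 J/K.

ΔS = -33.7 J/K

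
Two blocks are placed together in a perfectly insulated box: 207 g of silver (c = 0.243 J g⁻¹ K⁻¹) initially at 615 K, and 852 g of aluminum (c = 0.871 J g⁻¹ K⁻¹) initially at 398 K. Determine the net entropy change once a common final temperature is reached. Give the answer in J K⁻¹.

Energy balance: T_f = (m₁c₁T₁ + m₂c₂T₂)/(m₁c₁ + m₂c₂) = 411.78 K.
ΔS₁ = m₁c₁ ln(T_f/T₁) = 50.301 × ln(411.78/615) = -20.18 J/K.
ΔS₂ = m₂c₂ ln(T_f/T₂) = 742.092 × ln(411.78/398) = 25.25 J/K.
ΔS_total = -20.18 + 25.25 = 5.07 J/K.

ΔS_total = 5.07 J/K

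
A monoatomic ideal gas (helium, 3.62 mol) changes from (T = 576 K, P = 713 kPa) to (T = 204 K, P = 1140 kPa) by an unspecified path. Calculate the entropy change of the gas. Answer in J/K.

ΔS = nC_p ln(T₂/T₁) − nR ln(P₂/P₁), with C_p = 5R/2 = 20.79 J mol⁻¹ K⁻¹ for a monoatomic ideal gas.
ΔS = 3.62 × [20.79 × ln(204/576) − 8.314 × ln(1140/713)] = -92.2 J/K.

ΔS = -92.2 J/K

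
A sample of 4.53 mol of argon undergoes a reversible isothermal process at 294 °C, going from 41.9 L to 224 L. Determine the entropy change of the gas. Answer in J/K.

For an isothermal ideal gas ΔS_gas = nR ln(V₂/V₁) = 4.53 × 8.314 × ln(224/41.9) = 63.1 J/K.

ΔS_gas = 63.1 J/K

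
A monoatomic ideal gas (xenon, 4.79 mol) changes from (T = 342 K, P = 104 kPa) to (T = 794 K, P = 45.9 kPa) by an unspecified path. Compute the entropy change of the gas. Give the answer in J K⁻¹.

ΔS = nC_p ln(T₂/T₁) − nR ln(P₂/P₁), with C_p = 5R/2 = 20.79 J mol⁻¹ K⁻¹ for a monoatomic ideal gas.
ΔS = 4.79 × [20.79 × ln(794/342) − 8.314 × ln(45.9/104)] = 116 J/K.

ΔS = 116 J/K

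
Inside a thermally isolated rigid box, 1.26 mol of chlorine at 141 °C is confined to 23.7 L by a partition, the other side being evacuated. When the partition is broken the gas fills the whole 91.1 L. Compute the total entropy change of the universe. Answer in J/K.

ΔS_universe = 14.1 J/K

No heat is exchanged and no work is done, so the ideal-gas temperature stays constant.
Entropy is a state function; using a reversible isothermal path, ΔS_gas = nR ln(V₂/V₁) = 1.26 × 8.314 × ln(91.1/23.7) = 14.1 J/K.
The insulated surroundings exchange no heat, so ΔS_surr = 0 and ΔS_universe = ΔS_gas.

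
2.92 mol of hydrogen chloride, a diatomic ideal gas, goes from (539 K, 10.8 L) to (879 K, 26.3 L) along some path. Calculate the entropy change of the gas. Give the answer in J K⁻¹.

ΔS = 51.3 J/K

Entropy is a state function: ΔS = nC_V ln(T₂/T₁) + nR ln(V₂/V₁), with C_V = 5R/2 = 20.79 J mol⁻¹ K⁻¹ for a diatomic ideal gas.
ΔS = 2.92 × [20.79 × ln(879/539) + 8.314 × ln(26.3/10.8)] = 51.3 J/K.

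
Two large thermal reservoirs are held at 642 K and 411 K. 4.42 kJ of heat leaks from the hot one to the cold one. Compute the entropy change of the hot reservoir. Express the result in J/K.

The hot reservoir loses heat Q, so ΔS_hot = −Q/T_H = −4420/642 = -6.88 J/K.

ΔS_hot = -6.88 J/K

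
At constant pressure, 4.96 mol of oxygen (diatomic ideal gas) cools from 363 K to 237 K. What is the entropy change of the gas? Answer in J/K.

ΔS = -61.5 J/K

At constant pressure, ΔS = nC_p ln(T₂/T₁) with C_p = 7R/2 = 29.1 J mol⁻¹ K⁻¹.
ΔS = 4.96 × 29.1 × ln(237/363) = -61.5 J/K.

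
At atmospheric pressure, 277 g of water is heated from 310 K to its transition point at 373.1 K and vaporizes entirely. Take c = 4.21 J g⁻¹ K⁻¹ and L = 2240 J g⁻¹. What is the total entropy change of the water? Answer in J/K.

Warming step: ΔS₁ = m c ln(T_tr/T_i) = 277 × 4.21 × ln(373.1/310) = 216.1 J/K.
Phase change: ΔS₂ = +mL/T_tr = 277 × 2240 / 373.1 = 1663 J/K.
ΔS_total = (216.1) + (1663) = 1880 J/K.

ΔS = 1880 J/K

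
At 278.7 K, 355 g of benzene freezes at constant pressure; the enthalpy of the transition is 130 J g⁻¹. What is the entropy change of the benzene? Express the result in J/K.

Heat released by the substance: Q = −mL = −355 × 130 = −46150 J.
At constant T, ΔS = Q_rev/T = −46150 / 278.7 = -166 J/K.

ΔS = -166 J/K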